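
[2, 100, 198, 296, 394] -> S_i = 2 + 98*i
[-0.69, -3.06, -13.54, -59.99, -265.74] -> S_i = -0.69*4.43^i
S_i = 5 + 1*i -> [5, 6, 7, 8, 9]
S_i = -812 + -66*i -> [-812, -878, -944, -1010, -1076]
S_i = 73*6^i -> [73, 438, 2628, 15768, 94608]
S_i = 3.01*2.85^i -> [3.01, 8.58, 24.45, 69.68, 198.58]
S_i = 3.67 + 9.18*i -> [3.67, 12.85, 22.03, 31.21, 40.39]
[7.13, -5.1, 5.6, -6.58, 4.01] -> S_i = Random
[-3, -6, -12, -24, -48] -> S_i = -3*2^i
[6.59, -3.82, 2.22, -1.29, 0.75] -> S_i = 6.59*(-0.58)^i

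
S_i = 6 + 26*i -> [6, 32, 58, 84, 110]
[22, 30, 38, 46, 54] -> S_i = 22 + 8*i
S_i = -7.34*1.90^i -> [-7.34, -13.95, -26.5, -50.35, -95.66]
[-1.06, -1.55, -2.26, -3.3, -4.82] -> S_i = -1.06*1.46^i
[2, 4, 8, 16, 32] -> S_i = 2*2^i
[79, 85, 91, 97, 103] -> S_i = 79 + 6*i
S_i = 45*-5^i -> [45, -225, 1125, -5625, 28125]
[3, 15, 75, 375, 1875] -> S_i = 3*5^i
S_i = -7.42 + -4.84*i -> [-7.42, -12.26, -17.1, -21.94, -26.78]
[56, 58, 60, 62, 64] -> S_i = 56 + 2*i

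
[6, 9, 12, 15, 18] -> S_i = 6 + 3*i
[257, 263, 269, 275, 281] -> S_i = 257 + 6*i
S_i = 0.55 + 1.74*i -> [0.55, 2.29, 4.03, 5.77, 7.51]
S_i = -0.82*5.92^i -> [-0.82, -4.85, -28.74, -170.13, -1007.17]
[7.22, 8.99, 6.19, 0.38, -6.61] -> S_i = Random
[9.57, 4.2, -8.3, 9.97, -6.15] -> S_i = Random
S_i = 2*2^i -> [2, 4, 8, 16, 32]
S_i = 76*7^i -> [76, 532, 3724, 26068, 182476]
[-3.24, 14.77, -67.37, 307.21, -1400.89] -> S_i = -3.24*(-4.56)^i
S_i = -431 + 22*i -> [-431, -409, -387, -365, -343]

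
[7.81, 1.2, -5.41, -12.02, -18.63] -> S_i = 7.81 + -6.61*i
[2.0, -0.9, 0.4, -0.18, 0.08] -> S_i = 2.00*(-0.45)^i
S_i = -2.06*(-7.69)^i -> [-2.06, 15.84, -121.82, 936.8, -7203.98]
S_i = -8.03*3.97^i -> [-8.03, -31.88, -126.56, -502.44, -1994.7]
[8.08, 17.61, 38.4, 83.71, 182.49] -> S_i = 8.08*2.18^i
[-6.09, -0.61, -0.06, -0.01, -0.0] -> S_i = -6.09*0.10^i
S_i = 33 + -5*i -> [33, 28, 23, 18, 13]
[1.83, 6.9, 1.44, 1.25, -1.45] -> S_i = Random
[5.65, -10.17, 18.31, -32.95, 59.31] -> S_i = 5.65*(-1.80)^i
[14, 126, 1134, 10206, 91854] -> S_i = 14*9^i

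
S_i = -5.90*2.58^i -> [-5.9, -15.22, -39.27, -101.32, -261.42]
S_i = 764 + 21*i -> [764, 785, 806, 827, 848]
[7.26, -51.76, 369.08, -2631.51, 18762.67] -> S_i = 7.26*(-7.13)^i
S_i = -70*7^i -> [-70, -490, -3430, -24010, -168070]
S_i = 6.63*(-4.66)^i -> [6.63, -30.9, 143.97, -670.92, 3126.49]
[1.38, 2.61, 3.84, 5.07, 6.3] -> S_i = 1.38 + 1.23*i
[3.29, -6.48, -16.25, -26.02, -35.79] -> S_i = 3.29 + -9.77*i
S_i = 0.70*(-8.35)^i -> [0.7, -5.84, 48.81, -407.53, 3402.86]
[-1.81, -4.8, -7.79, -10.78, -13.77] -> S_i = -1.81 + -2.99*i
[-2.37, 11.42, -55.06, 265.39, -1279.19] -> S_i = -2.37*(-4.82)^i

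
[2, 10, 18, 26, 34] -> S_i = 2 + 8*i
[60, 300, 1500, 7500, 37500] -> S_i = 60*5^i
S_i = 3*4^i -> [3, 12, 48, 192, 768]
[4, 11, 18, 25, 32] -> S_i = 4 + 7*i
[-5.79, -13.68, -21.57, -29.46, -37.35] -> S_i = -5.79 + -7.89*i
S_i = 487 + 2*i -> [487, 489, 491, 493, 495]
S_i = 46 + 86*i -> [46, 132, 218, 304, 390]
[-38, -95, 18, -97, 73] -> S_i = Random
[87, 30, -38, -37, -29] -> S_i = Random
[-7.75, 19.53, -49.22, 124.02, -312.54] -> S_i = -7.75*(-2.52)^i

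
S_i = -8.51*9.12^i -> [-8.51, -77.61, -707.81, -6455.26, -58872.02]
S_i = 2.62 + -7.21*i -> [2.62, -4.59, -11.8, -19.01, -26.22]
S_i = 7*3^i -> [7, 21, 63, 189, 567]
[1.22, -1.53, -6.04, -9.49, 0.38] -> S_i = Random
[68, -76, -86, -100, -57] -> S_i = Random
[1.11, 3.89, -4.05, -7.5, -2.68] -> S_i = Random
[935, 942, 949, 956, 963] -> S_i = 935 + 7*i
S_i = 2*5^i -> [2, 10, 50, 250, 1250]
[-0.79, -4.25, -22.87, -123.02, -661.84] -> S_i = -0.79*5.38^i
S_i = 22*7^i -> [22, 154, 1078, 7546, 52822]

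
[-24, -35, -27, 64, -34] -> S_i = Random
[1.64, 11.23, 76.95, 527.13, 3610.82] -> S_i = 1.64*6.85^i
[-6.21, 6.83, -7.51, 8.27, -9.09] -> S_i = -6.21*(-1.10)^i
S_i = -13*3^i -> [-13, -39, -117, -351, -1053]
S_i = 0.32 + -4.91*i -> [0.32, -4.59, -9.5, -14.41, -19.32]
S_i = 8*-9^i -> [8, -72, 648, -5832, 52488]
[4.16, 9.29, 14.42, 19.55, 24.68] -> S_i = 4.16 + 5.13*i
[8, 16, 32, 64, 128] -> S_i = 8*2^i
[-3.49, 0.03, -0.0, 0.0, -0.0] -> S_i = -3.49*(-0.01)^i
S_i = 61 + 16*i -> [61, 77, 93, 109, 125]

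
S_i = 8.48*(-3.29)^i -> [8.48, -27.9, 91.79, -301.98, 993.53]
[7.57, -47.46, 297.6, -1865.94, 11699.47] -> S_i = 7.57*(-6.27)^i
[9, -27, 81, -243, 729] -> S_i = 9*-3^i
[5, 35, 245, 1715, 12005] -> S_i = 5*7^i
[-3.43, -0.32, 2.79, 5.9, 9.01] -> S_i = -3.43 + 3.11*i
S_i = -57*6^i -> [-57, -342, -2052, -12312, -73872]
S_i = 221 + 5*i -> [221, 226, 231, 236, 241]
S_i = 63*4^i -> [63, 252, 1008, 4032, 16128]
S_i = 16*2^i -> [16, 32, 64, 128, 256]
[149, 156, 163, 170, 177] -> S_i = 149 + 7*i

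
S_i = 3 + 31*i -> [3, 34, 65, 96, 127]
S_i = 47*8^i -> [47, 376, 3008, 24064, 192512]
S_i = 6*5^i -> [6, 30, 150, 750, 3750]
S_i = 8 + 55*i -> [8, 63, 118, 173, 228]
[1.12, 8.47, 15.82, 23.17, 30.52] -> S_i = 1.12 + 7.35*i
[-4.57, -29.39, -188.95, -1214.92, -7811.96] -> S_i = -4.57*6.43^i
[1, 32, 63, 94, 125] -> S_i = 1 + 31*i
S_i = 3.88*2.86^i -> [3.88, 11.1, 31.74, 90.77, 259.59]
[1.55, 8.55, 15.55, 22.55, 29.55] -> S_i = 1.55 + 7.00*i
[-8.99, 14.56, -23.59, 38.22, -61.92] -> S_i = -8.99*(-1.62)^i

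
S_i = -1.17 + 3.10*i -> [-1.17, 1.93, 5.03, 8.13, 11.23]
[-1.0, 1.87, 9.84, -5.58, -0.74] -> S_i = Random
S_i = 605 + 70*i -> [605, 675, 745, 815, 885]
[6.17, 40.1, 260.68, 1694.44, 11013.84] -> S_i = 6.17*6.50^i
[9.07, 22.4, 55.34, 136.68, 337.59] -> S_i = 9.07*2.47^i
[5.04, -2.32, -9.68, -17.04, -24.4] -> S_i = 5.04 + -7.36*i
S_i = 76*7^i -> [76, 532, 3724, 26068, 182476]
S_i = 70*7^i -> [70, 490, 3430, 24010, 168070]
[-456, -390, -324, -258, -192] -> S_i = -456 + 66*i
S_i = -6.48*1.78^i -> [-6.48, -11.53, -20.53, -36.55, -65.05]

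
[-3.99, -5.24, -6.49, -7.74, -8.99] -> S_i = -3.99 + -1.25*i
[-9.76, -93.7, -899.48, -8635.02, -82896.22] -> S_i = -9.76*9.60^i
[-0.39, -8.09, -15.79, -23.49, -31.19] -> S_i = -0.39 + -7.70*i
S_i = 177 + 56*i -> [177, 233, 289, 345, 401]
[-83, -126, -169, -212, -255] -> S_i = -83 + -43*i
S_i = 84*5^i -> [84, 420, 2100, 10500, 52500]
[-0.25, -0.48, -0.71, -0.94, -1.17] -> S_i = -0.25 + -0.23*i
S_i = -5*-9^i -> [-5, 45, -405, 3645, -32805]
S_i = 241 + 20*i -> [241, 261, 281, 301, 321]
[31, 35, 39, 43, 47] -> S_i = 31 + 4*i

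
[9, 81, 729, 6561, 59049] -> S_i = 9*9^i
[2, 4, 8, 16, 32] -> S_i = 2*2^i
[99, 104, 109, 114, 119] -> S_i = 99 + 5*i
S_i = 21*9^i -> [21, 189, 1701, 15309, 137781]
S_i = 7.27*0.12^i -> [7.27, 0.87, 0.1, 0.01, 0.0]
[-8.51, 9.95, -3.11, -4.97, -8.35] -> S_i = Random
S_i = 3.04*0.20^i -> [3.04, 0.61, 0.12, 0.02, 0.0]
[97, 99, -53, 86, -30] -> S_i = Random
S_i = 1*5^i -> [1, 5, 25, 125, 625]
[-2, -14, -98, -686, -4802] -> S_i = -2*7^i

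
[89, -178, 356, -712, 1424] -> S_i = 89*-2^i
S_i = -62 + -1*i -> [-62, -63, -64, -65, -66]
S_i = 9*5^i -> [9, 45, 225, 1125, 5625]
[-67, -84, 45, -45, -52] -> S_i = Random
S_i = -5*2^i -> [-5, -10, -20, -40, -80]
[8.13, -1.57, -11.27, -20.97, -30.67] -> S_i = 8.13 + -9.70*i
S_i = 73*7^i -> [73, 511, 3577, 25039, 175273]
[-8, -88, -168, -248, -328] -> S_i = -8 + -80*i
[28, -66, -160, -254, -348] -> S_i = 28 + -94*i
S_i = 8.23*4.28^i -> [8.23, 35.22, 150.76, 645.25, 2761.69]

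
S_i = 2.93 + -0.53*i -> [2.93, 2.4, 1.87, 1.34, 0.81]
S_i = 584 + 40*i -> [584, 624, 664, 704, 744]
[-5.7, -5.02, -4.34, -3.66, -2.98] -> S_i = -5.70 + 0.68*i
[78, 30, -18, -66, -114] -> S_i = 78 + -48*i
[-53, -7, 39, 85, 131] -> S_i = -53 + 46*i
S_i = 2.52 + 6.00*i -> [2.52, 8.52, 14.52, 20.52, 26.52]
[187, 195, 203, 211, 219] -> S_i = 187 + 8*i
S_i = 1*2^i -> [1, 2, 4, 8, 16]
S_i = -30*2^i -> [-30, -60, -120, -240, -480]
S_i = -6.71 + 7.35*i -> [-6.71, 0.64, 7.99, 15.34, 22.69]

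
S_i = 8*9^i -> [8, 72, 648, 5832, 52488]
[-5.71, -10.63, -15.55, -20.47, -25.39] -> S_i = -5.71 + -4.92*i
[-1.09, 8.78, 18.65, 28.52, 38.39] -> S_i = -1.09 + 9.87*i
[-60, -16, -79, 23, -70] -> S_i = Random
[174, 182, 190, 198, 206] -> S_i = 174 + 8*i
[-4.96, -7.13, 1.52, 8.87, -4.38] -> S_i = Random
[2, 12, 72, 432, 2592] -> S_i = 2*6^i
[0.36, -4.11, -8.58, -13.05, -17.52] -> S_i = 0.36 + -4.47*i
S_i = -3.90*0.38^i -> [-3.9, -1.48, -0.56, -0.21, -0.08]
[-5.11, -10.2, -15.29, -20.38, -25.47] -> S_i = -5.11 + -5.09*i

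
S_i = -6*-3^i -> [-6, 18, -54, 162, -486]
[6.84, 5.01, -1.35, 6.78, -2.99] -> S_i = Random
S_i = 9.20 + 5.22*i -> [9.2, 14.42, 19.64, 24.86, 30.08]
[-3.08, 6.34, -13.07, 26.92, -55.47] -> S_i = -3.08*(-2.06)^i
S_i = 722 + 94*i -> [722, 816, 910, 1004, 1098]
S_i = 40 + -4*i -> [40, 36, 32, 28, 24]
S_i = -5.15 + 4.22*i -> [-5.15, -0.93, 3.29, 7.51, 11.73]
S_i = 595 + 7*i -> [595, 602, 609, 616, 623]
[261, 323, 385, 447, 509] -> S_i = 261 + 62*i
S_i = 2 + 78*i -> [2, 80, 158, 236, 314]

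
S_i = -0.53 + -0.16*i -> [-0.53, -0.69, -0.85, -1.01, -1.17]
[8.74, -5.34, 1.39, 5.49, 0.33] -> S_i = Random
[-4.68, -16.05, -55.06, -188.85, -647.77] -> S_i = -4.68*3.43^i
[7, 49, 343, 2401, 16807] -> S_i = 7*7^i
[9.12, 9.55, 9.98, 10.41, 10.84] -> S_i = 9.12 + 0.43*i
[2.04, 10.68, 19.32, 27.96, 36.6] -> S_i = 2.04 + 8.64*i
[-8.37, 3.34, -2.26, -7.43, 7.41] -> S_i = Random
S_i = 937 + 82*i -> [937, 1019, 1101, 1183, 1265]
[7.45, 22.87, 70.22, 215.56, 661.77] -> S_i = 7.45*3.07^i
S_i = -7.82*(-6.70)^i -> [-7.82, 52.39, -351.04, 2351.97, -15758.18]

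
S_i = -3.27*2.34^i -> [-3.27, -7.65, -17.91, -41.9, -98.04]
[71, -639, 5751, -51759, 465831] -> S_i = 71*-9^i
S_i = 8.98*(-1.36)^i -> [8.98, -12.21, 16.61, -22.59, 30.72]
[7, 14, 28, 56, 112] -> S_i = 7*2^i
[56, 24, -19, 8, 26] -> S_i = Random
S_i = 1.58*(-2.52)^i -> [1.58, -3.98, 10.03, -25.28, 63.72]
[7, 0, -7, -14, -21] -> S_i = 7 + -7*i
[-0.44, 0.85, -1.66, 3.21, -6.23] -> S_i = -0.44*(-1.94)^i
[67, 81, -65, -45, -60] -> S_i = Random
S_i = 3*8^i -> [3, 24, 192, 1536, 12288]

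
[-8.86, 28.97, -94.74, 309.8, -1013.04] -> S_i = -8.86*(-3.27)^i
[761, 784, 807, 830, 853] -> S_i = 761 + 23*i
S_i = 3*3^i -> [3, 9, 27, 81, 243]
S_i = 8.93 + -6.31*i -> [8.93, 2.62, -3.69, -10.0, -16.31]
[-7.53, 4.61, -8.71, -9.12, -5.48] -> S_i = Random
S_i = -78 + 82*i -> [-78, 4, 86, 168, 250]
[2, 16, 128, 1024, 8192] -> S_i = 2*8^i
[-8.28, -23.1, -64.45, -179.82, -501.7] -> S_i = -8.28*2.79^i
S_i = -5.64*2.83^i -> [-5.64, -15.96, -45.17, -127.83, -361.76]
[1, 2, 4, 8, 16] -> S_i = 1*2^i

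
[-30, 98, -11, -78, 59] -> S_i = Random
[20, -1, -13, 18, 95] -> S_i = Random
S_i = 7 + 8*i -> [7, 15, 23, 31, 39]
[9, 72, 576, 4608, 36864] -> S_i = 9*8^i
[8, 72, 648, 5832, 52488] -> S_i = 8*9^i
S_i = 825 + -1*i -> [825, 824, 823, 822, 821]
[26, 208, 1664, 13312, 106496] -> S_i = 26*8^i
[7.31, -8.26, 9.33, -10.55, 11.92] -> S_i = 7.31*(-1.13)^i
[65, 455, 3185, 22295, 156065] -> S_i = 65*7^i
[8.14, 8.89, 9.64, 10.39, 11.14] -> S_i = 8.14 + 0.75*i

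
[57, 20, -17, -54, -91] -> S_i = 57 + -37*i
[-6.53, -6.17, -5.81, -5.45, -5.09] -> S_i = -6.53 + 0.36*i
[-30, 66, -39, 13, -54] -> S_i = Random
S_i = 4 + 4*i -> [4, 8, 12, 16, 20]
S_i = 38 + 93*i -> [38, 131, 224, 317, 410]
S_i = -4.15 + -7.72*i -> [-4.15, -11.87, -19.59, -27.31, -35.03]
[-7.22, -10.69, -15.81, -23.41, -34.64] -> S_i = -7.22*1.48^i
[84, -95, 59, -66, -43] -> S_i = Random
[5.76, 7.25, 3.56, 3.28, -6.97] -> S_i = Random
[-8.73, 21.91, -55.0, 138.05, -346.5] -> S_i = -8.73*(-2.51)^i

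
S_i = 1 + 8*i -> [1, 9, 17, 25, 33]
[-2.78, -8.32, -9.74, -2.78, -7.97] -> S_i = Random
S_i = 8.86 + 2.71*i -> [8.86, 11.57, 14.28, 16.99, 19.7]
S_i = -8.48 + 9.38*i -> [-8.48, 0.9, 10.28, 19.66, 29.04]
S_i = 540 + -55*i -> [540, 485, 430, 375, 320]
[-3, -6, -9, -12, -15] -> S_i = -3 + -3*i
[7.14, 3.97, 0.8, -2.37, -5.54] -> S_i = 7.14 + -3.17*i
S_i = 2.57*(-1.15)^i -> [2.57, -2.96, 3.4, -3.91, 4.49]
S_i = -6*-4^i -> [-6, 24, -96, 384, -1536]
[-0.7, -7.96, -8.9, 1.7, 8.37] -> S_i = Random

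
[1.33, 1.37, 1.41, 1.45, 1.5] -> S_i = 1.33*1.03^i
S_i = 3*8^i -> [3, 24, 192, 1536, 12288]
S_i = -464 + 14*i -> [-464, -450, -436, -422, -408]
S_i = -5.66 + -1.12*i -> [-5.66, -6.78, -7.9, -9.02, -10.14]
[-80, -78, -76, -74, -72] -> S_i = -80 + 2*i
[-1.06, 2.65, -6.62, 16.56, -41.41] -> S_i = -1.06*(-2.50)^i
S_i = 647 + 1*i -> [647, 648, 649, 650, 651]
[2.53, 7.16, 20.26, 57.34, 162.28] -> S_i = 2.53*2.83^i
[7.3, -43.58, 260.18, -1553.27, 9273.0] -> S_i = 7.30*(-5.97)^i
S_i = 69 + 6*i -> [69, 75, 81, 87, 93]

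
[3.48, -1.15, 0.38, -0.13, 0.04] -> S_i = 3.48*(-0.33)^i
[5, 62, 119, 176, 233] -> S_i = 5 + 57*i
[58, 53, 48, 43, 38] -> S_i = 58 + -5*i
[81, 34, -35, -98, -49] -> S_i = Random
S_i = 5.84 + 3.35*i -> [5.84, 9.19, 12.54, 15.89, 19.24]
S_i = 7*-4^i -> [7, -28, 112, -448, 1792]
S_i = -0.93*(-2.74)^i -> [-0.93, 2.55, -6.98, 19.13, -52.42]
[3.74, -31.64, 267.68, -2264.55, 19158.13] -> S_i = 3.74*(-8.46)^i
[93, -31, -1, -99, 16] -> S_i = Random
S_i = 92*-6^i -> [92, -552, 3312, -19872, 119232]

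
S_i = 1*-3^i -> [1, -3, 9, -27, 81]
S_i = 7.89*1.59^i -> [7.89, 12.55, 19.95, 31.72, 50.43]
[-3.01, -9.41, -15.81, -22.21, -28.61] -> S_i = -3.01 + -6.40*i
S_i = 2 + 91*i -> [2, 93, 184, 275, 366]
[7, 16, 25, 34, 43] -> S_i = 7 + 9*i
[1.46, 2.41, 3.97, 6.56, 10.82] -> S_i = 1.46*1.65^i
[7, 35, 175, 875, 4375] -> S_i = 7*5^i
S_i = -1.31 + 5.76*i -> [-1.31, 4.45, 10.21, 15.97, 21.73]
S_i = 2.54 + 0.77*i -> [2.54, 3.31, 4.08, 4.85, 5.62]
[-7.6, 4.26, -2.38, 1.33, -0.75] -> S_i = -7.60*(-0.56)^i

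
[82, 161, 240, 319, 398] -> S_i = 82 + 79*i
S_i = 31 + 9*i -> [31, 40, 49, 58, 67]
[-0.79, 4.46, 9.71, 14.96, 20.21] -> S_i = -0.79 + 5.25*i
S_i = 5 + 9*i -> [5, 14, 23, 32, 41]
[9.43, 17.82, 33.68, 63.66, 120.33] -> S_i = 9.43*1.89^i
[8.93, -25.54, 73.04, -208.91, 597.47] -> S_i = 8.93*(-2.86)^i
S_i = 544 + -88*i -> [544, 456, 368, 280, 192]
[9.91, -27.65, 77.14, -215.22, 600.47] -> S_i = 9.91*(-2.79)^i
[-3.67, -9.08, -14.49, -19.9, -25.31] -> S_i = -3.67 + -5.41*i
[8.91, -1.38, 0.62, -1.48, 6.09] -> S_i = Random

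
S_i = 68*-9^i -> [68, -612, 5508, -49572, 446148]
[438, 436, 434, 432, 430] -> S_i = 438 + -2*i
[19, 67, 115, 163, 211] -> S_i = 19 + 48*i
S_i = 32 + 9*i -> [32, 41, 50, 59, 68]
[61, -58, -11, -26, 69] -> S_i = Random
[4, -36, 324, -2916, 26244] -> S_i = 4*-9^i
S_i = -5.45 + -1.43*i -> [-5.45, -6.88, -8.31, -9.74, -11.17]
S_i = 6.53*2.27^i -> [6.53, 14.82, 33.65, 76.38, 173.39]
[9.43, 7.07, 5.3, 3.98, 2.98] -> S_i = 9.43*0.75^i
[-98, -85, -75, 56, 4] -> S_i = Random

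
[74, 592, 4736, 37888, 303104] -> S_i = 74*8^i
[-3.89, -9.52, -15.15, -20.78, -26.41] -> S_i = -3.89 + -5.63*i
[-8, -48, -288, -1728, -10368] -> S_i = -8*6^i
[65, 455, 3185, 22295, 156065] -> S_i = 65*7^i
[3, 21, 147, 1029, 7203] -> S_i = 3*7^i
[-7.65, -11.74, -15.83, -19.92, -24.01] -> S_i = -7.65 + -4.09*i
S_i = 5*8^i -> [5, 40, 320, 2560, 20480]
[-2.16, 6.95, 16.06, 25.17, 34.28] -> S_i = -2.16 + 9.11*i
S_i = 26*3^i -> [26, 78, 234, 702, 2106]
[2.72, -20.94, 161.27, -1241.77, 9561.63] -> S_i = 2.72*(-7.70)^i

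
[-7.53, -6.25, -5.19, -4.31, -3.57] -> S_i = -7.53*0.83^i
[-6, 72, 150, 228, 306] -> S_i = -6 + 78*i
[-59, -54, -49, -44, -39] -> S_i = -59 + 5*i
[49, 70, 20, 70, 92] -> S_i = Random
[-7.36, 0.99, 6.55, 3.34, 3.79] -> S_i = Random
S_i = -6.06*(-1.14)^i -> [-6.06, 6.91, -7.88, 8.98, -10.24]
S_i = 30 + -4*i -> [30, 26, 22, 18, 14]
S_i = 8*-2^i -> [8, -16, 32, -64, 128]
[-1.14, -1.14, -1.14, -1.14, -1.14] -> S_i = -1.14*1.00^i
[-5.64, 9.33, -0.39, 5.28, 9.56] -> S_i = Random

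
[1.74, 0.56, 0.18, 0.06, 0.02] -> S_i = 1.74*0.32^i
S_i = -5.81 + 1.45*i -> [-5.81, -4.36, -2.91, -1.46, -0.01]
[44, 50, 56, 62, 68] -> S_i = 44 + 6*i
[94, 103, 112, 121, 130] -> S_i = 94 + 9*i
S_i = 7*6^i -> [7, 42, 252, 1512, 9072]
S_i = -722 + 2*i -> [-722, -720, -718, -716, -714]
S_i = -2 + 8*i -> [-2, 6, 14, 22, 30]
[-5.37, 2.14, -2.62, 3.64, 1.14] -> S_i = Random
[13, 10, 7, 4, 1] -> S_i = 13 + -3*i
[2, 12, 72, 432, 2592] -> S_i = 2*6^i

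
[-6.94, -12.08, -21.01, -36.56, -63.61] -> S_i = -6.94*1.74^i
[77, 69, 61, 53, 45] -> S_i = 77 + -8*i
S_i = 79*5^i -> [79, 395, 1975, 9875, 49375]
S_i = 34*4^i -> [34, 136, 544, 2176, 8704]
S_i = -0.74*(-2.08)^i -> [-0.74, 1.54, -3.2, 6.66, -13.85]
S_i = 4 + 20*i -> [4, 24, 44, 64, 84]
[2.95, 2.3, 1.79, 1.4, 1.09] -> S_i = 2.95*0.78^i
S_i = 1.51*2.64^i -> [1.51, 3.99, 10.52, 27.78, 73.35]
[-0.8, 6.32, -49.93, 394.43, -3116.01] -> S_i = -0.80*(-7.90)^i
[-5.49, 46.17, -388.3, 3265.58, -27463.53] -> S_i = -5.49*(-8.41)^i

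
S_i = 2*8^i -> [2, 16, 128, 1024, 8192]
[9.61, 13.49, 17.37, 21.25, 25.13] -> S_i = 9.61 + 3.88*i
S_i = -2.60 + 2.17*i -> [-2.6, -0.43, 1.74, 3.91, 6.08]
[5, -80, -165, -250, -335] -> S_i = 5 + -85*i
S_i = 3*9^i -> [3, 27, 243, 2187, 19683]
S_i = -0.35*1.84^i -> [-0.35, -0.64, -1.18, -2.18, -4.01]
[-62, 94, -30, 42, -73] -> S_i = Random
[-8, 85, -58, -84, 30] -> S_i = Random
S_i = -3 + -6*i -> [-3, -9, -15, -21, -27]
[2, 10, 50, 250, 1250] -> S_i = 2*5^i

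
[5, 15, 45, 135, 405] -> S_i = 5*3^i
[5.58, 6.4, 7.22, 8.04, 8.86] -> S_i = 5.58 + 0.82*i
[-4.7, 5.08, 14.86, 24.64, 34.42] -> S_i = -4.70 + 9.78*i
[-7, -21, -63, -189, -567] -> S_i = -7*3^i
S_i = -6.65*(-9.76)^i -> [-6.65, 64.9, -633.46, 6182.6, -60342.17]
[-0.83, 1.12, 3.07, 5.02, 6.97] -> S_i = -0.83 + 1.95*i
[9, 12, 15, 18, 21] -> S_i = 9 + 3*i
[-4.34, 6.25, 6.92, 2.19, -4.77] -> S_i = Random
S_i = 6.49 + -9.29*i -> [6.49, -2.8, -12.09, -21.38, -30.67]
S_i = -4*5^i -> [-4, -20, -100, -500, -2500]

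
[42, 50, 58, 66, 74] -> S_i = 42 + 8*i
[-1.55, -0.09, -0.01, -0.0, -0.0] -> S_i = -1.55*0.06^i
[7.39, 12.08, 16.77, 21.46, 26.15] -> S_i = 7.39 + 4.69*i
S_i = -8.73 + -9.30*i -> [-8.73, -18.03, -27.33, -36.63, -45.93]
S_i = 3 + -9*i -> [3, -6, -15, -24, -33]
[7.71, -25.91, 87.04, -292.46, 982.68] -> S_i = 7.71*(-3.36)^i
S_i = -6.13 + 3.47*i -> [-6.13, -2.66, 0.81, 4.28, 7.75]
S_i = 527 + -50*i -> [527, 477, 427, 377, 327]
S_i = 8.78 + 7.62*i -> [8.78, 16.4, 24.02, 31.64, 39.26]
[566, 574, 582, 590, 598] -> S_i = 566 + 8*i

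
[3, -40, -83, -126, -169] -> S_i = 3 + -43*i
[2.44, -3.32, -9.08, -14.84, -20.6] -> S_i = 2.44 + -5.76*i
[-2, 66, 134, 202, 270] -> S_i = -2 + 68*i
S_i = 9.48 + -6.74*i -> [9.48, 2.74, -4.0, -10.74, -17.48]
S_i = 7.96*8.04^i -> [7.96, 64.0, 514.55, 4136.96, 33261.15]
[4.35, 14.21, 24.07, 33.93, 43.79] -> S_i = 4.35 + 9.86*i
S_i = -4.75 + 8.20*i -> [-4.75, 3.45, 11.65, 19.85, 28.05]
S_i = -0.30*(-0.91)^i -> [-0.3, 0.27, -0.25, 0.23, -0.21]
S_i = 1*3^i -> [1, 3, 9, 27, 81]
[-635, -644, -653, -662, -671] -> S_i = -635 + -9*i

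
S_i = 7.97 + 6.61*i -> [7.97, 14.58, 21.19, 27.8, 34.41]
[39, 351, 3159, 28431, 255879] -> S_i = 39*9^i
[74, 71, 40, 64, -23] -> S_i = Random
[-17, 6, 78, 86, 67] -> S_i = Random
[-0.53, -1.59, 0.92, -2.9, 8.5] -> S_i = Random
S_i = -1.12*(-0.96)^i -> [-1.12, 1.08, -1.03, 0.99, -0.95]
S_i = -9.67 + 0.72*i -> [-9.67, -8.95, -8.23, -7.51, -6.79]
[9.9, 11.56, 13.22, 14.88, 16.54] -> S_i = 9.90 + 1.66*i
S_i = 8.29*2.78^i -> [8.29, 23.05, 64.07, 178.11, 495.15]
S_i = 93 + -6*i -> [93, 87, 81, 75, 69]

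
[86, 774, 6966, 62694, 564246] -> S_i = 86*9^i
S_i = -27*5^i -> [-27, -135, -675, -3375, -16875]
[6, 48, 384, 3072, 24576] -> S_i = 6*8^i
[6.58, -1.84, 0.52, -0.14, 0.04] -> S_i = 6.58*(-0.28)^i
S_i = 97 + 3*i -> [97, 100, 103, 106, 109]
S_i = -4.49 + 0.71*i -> [-4.49, -3.78, -3.07, -2.36, -1.65]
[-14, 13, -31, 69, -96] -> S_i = Random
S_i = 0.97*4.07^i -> [0.97, 3.95, 16.07, 65.4, 266.16]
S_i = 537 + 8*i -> [537, 545, 553, 561, 569]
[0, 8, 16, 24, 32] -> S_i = 0 + 8*i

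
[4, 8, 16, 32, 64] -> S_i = 4*2^i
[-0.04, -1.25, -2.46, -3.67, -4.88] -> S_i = -0.04 + -1.21*i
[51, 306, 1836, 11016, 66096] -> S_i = 51*6^i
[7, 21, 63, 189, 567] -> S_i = 7*3^i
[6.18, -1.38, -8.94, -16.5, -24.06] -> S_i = 6.18 + -7.56*i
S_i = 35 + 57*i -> [35, 92, 149, 206, 263]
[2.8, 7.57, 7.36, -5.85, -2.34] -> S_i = Random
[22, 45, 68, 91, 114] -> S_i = 22 + 23*i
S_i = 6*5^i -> [6, 30, 150, 750, 3750]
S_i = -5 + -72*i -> [-5, -77, -149, -221, -293]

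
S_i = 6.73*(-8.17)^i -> [6.73, -54.98, 449.22, -3670.13, 29984.95]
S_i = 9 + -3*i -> [9, 6, 3, 0, -3]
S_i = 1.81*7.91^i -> [1.81, 14.32, 113.25, 895.79, 7085.73]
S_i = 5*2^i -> [5, 10, 20, 40, 80]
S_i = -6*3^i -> [-6, -18, -54, -162, -486]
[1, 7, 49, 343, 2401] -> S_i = 1*7^i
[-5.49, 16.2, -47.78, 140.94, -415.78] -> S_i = -5.49*(-2.95)^i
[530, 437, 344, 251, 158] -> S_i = 530 + -93*i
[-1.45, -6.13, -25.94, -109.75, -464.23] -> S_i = -1.45*4.23^i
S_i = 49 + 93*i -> [49, 142, 235, 328, 421]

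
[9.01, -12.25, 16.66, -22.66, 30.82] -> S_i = 9.01*(-1.36)^i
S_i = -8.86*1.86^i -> [-8.86, -16.48, -30.65, -57.01, -106.04]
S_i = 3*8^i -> [3, 24, 192, 1536, 12288]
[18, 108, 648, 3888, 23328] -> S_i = 18*6^i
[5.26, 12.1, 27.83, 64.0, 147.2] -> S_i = 5.26*2.30^i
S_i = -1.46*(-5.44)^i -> [-1.46, 7.94, -43.21, 235.04, -1278.64]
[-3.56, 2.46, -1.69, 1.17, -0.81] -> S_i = -3.56*(-0.69)^i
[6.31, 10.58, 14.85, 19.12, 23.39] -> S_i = 6.31 + 4.27*i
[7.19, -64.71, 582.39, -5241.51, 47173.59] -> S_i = 7.19*(-9.00)^i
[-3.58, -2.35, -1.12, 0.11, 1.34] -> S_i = -3.58 + 1.23*i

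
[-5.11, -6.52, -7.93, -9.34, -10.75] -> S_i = -5.11 + -1.41*i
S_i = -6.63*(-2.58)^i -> [-6.63, 17.11, -44.13, 113.86, -293.76]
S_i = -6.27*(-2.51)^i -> [-6.27, 15.74, -39.5, 99.15, -248.86]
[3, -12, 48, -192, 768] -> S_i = 3*-4^i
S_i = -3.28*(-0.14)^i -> [-3.28, 0.46, -0.06, 0.01, -0.0]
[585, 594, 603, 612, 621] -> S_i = 585 + 9*i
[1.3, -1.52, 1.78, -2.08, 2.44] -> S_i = 1.30*(-1.17)^i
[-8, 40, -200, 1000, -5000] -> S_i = -8*-5^i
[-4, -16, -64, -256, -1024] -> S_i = -4*4^i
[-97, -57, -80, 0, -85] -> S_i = Random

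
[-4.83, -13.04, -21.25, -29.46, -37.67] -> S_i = -4.83 + -8.21*i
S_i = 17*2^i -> [17, 34, 68, 136, 272]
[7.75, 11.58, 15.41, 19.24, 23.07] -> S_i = 7.75 + 3.83*i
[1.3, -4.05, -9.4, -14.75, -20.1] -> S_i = 1.30 + -5.35*i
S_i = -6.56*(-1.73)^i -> [-6.56, 11.35, -19.63, 33.97, -58.76]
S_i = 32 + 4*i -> [32, 36, 40, 44, 48]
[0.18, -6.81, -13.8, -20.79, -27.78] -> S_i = 0.18 + -6.99*i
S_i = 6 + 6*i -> [6, 12, 18, 24, 30]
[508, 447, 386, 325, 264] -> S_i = 508 + -61*i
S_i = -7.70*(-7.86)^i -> [-7.7, 60.52, -475.7, 3739.02, -29388.74]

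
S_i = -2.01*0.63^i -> [-2.01, -1.27, -0.8, -0.5, -0.32]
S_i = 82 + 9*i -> [82, 91, 100, 109, 118]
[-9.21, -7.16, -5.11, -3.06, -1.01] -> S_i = -9.21 + 2.05*i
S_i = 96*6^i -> [96, 576, 3456, 20736, 124416]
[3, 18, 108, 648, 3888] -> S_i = 3*6^i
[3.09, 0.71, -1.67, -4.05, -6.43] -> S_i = 3.09 + -2.38*i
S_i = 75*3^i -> [75, 225, 675, 2025, 6075]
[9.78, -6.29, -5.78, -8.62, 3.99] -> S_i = Random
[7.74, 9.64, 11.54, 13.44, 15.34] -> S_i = 7.74 + 1.90*i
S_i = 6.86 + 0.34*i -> [6.86, 7.2, 7.54, 7.88, 8.22]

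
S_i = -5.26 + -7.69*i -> [-5.26, -12.95, -20.64, -28.33, -36.02]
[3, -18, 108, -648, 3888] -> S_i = 3*-6^i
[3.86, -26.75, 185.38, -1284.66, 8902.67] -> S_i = 3.86*(-6.93)^i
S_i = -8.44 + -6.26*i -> [-8.44, -14.7, -20.96, -27.22, -33.48]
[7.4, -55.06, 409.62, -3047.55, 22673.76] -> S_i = 7.40*(-7.44)^i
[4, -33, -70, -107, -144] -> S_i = 4 + -37*i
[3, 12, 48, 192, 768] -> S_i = 3*4^i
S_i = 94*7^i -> [94, 658, 4606, 32242, 225694]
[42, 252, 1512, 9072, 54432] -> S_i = 42*6^i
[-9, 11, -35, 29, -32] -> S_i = Random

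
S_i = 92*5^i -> [92, 460, 2300, 11500, 57500]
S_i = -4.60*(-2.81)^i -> [-4.6, 12.93, -36.32, 102.06, -286.8]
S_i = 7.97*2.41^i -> [7.97, 19.21, 46.29, 111.56, 268.86]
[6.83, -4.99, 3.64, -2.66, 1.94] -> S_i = 6.83*(-0.73)^i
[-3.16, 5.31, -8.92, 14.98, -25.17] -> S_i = -3.16*(-1.68)^i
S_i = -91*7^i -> [-91, -637, -4459, -31213, -218491]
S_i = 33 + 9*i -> [33, 42, 51, 60, 69]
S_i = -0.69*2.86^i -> [-0.69, -1.97, -5.64, -16.14, -46.17]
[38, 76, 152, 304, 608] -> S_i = 38*2^i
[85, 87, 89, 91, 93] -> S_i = 85 + 2*i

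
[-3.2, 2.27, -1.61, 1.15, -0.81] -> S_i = -3.20*(-0.71)^i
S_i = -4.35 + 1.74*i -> [-4.35, -2.61, -0.87, 0.87, 2.61]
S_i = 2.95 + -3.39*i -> [2.95, -0.44, -3.83, -7.22, -10.61]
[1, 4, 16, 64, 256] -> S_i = 1*4^i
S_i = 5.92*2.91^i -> [5.92, 17.23, 50.13, 145.88, 424.52]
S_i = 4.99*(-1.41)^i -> [4.99, -7.04, 9.92, -13.99, 19.72]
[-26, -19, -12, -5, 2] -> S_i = -26 + 7*i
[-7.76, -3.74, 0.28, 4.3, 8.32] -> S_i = -7.76 + 4.02*i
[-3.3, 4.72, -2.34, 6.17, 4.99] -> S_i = Random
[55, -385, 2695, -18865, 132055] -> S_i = 55*-7^i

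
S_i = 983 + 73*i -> [983, 1056, 1129, 1202, 1275]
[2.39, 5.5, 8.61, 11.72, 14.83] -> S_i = 2.39 + 3.11*i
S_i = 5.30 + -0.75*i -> [5.3, 4.55, 3.8, 3.05, 2.3]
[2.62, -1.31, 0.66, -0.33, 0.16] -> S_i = 2.62*(-0.50)^i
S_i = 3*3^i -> [3, 9, 27, 81, 243]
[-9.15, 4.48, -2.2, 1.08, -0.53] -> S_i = -9.15*(-0.49)^i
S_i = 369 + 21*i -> [369, 390, 411, 432, 453]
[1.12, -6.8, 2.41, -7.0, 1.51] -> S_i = Random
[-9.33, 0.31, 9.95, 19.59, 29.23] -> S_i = -9.33 + 9.64*i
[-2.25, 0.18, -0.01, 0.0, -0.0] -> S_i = -2.25*(-0.08)^i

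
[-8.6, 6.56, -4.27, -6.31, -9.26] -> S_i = Random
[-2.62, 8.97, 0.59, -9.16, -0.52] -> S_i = Random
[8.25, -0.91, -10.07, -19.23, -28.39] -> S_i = 8.25 + -9.16*i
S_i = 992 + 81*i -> [992, 1073, 1154, 1235, 1316]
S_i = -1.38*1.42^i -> [-1.38, -1.96, -2.78, -3.95, -5.61]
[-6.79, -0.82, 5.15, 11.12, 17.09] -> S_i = -6.79 + 5.97*i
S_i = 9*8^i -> [9, 72, 576, 4608, 36864]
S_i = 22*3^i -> [22, 66, 198, 594, 1782]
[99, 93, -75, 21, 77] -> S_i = Random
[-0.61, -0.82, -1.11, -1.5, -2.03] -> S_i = -0.61*1.35^i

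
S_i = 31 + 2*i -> [31, 33, 35, 37, 39]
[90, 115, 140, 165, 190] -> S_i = 90 + 25*i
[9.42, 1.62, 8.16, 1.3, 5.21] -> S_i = Random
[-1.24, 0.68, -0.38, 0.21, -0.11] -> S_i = -1.24*(-0.55)^i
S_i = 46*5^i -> [46, 230, 1150, 5750, 28750]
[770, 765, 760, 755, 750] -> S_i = 770 + -5*i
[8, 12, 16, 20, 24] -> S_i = 8 + 4*i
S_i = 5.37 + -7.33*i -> [5.37, -1.96, -9.29, -16.62, -23.95]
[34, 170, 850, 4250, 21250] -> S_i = 34*5^i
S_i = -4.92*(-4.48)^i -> [-4.92, 22.04, -98.75, 442.38, -1981.88]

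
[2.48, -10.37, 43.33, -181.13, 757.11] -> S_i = 2.48*(-4.18)^i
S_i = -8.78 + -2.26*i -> [-8.78, -11.04, -13.3, -15.56, -17.82]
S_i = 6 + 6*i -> [6, 12, 18, 24, 30]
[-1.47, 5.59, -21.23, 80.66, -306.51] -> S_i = -1.47*(-3.80)^i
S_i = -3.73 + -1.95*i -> [-3.73, -5.68, -7.63, -9.58, -11.53]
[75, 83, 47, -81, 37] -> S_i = Random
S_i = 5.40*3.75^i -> [5.4, 20.25, 75.94, 284.77, 1067.87]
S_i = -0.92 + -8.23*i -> [-0.92, -9.15, -17.38, -25.61, -33.84]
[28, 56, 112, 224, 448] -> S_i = 28*2^i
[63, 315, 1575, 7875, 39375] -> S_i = 63*5^i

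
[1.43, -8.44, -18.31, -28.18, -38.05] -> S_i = 1.43 + -9.87*i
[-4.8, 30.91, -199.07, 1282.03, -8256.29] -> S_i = -4.80*(-6.44)^i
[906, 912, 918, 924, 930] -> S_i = 906 + 6*i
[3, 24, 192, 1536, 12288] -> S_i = 3*8^i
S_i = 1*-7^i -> [1, -7, 49, -343, 2401]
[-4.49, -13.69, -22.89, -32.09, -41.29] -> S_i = -4.49 + -9.20*i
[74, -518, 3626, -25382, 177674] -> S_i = 74*-7^i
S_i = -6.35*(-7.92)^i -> [-6.35, 50.29, -398.31, 3154.64, -24984.72]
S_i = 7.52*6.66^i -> [7.52, 50.08, 333.55, 2221.47, 14794.99]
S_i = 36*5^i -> [36, 180, 900, 4500, 22500]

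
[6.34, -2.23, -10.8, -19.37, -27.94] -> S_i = 6.34 + -8.57*i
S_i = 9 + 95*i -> [9, 104, 199, 294, 389]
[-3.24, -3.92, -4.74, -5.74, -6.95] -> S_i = -3.24*1.21^i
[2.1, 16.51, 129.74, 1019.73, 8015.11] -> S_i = 2.10*7.86^i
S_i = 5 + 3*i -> [5, 8, 11, 14, 17]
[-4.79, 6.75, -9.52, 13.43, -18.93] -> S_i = -4.79*(-1.41)^i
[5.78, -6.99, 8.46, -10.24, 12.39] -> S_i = 5.78*(-1.21)^i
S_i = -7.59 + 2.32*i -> [-7.59, -5.27, -2.95, -0.63, 1.69]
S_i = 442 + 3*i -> [442, 445, 448, 451, 454]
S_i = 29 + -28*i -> [29, 1, -27, -55, -83]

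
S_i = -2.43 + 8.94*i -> [-2.43, 6.51, 15.45, 24.39, 33.33]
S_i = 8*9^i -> [8, 72, 648, 5832, 52488]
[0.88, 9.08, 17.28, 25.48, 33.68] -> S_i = 0.88 + 8.20*i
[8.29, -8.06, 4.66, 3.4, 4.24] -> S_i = Random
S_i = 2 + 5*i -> [2, 7, 12, 17, 22]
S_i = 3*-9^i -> [3, -27, 243, -2187, 19683]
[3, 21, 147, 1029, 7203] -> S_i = 3*7^i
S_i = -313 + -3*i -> [-313, -316, -319, -322, -325]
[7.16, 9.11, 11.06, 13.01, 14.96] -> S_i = 7.16 + 1.95*i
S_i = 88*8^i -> [88, 704, 5632, 45056, 360448]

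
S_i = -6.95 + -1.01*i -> [-6.95, -7.96, -8.97, -9.98, -10.99]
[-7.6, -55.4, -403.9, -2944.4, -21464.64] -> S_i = -7.60*7.29^i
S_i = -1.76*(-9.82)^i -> [-1.76, 17.28, -169.72, 1666.66, -16366.61]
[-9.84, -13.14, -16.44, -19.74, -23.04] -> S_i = -9.84 + -3.30*i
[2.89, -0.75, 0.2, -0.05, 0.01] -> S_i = 2.89*(-0.26)^i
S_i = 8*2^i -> [8, 16, 32, 64, 128]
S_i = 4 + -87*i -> [4, -83, -170, -257, -344]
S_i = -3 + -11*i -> [-3, -14, -25, -36, -47]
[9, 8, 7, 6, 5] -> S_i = 9 + -1*i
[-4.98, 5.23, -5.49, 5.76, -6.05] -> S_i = -4.98*(-1.05)^i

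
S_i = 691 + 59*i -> [691, 750, 809, 868, 927]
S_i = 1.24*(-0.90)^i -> [1.24, -1.12, 1.0, -0.9, 0.81]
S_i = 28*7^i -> [28, 196, 1372, 9604, 67228]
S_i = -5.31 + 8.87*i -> [-5.31, 3.56, 12.43, 21.3, 30.17]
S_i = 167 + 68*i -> [167, 235, 303, 371, 439]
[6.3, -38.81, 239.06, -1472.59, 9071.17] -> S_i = 6.30*(-6.16)^i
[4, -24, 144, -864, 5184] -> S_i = 4*-6^i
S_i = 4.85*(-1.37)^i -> [4.85, -6.64, 9.1, -12.47, 17.09]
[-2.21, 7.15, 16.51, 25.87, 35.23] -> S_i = -2.21 + 9.36*i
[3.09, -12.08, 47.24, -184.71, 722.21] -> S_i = 3.09*(-3.91)^i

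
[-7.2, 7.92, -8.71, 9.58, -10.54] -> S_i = -7.20*(-1.10)^i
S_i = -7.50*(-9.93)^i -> [-7.5, 74.47, -739.54, 7343.6, -72921.95]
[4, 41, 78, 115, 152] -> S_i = 4 + 37*i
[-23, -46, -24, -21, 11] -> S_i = Random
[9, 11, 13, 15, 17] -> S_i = 9 + 2*i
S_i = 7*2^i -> [7, 14, 28, 56, 112]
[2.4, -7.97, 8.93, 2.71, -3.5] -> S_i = Random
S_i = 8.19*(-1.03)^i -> [8.19, -8.44, 8.69, -8.95, 9.22]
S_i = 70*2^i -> [70, 140, 280, 560, 1120]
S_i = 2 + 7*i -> [2, 9, 16, 23, 30]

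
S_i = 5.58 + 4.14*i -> [5.58, 9.72, 13.86, 18.0, 22.14]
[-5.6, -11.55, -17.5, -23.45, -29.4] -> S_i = -5.60 + -5.95*i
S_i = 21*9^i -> [21, 189, 1701, 15309, 137781]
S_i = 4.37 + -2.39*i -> [4.37, 1.98, -0.41, -2.8, -5.19]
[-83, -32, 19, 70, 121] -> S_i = -83 + 51*i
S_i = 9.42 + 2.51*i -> [9.42, 11.93, 14.44, 16.95, 19.46]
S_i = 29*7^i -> [29, 203, 1421, 9947, 69629]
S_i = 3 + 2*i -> [3, 5, 7, 9, 11]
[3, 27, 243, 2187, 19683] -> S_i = 3*9^i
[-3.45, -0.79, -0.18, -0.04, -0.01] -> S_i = -3.45*0.23^i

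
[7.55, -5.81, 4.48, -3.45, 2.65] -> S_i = 7.55*(-0.77)^i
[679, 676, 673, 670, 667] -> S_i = 679 + -3*i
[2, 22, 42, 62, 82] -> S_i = 2 + 20*i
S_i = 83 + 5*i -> [83, 88, 93, 98, 103]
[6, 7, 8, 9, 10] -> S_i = 6 + 1*i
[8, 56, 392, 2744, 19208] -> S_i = 8*7^i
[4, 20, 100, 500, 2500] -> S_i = 4*5^i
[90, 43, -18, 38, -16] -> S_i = Random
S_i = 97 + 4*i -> [97, 101, 105, 109, 113]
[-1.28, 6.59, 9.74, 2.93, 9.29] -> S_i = Random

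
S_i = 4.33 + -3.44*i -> [4.33, 0.89, -2.55, -5.99, -9.43]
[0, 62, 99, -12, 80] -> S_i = Random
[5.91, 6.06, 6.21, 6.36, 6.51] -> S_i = 5.91 + 0.15*i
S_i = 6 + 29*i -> [6, 35, 64, 93, 122]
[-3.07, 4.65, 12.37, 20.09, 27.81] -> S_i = -3.07 + 7.72*i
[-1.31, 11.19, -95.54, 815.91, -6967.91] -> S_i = -1.31*(-8.54)^i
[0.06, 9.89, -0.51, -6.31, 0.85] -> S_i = Random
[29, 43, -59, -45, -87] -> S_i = Random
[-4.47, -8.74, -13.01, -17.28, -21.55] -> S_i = -4.47 + -4.27*i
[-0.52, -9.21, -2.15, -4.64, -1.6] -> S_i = Random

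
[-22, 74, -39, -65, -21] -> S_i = Random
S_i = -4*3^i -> [-4, -12, -36, -108, -324]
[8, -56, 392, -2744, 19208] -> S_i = 8*-7^i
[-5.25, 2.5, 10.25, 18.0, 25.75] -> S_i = -5.25 + 7.75*i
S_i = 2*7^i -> [2, 14, 98, 686, 4802]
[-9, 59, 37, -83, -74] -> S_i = Random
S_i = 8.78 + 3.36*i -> [8.78, 12.14, 15.5, 18.86, 22.22]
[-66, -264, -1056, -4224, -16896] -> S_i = -66*4^i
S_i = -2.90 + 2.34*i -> [-2.9, -0.56, 1.78, 4.12, 6.46]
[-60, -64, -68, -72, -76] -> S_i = -60 + -4*i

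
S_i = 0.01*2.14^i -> [0.01, 0.02, 0.05, 0.1, 0.21]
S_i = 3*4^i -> [3, 12, 48, 192, 768]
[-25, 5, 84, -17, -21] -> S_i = Random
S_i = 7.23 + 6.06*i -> [7.23, 13.29, 19.35, 25.41, 31.47]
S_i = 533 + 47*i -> [533, 580, 627, 674, 721]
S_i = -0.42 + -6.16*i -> [-0.42, -6.58, -12.74, -18.9, -25.06]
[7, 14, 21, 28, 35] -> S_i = 7 + 7*i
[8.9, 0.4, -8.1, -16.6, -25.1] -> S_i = 8.90 + -8.50*i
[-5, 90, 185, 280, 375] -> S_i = -5 + 95*i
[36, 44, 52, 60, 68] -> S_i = 36 + 8*i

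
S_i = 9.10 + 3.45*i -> [9.1, 12.55, 16.0, 19.45, 22.9]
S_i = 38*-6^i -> [38, -228, 1368, -8208, 49248]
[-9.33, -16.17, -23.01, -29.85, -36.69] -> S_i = -9.33 + -6.84*i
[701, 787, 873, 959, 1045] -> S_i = 701 + 86*i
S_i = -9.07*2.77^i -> [-9.07, -25.12, -69.59, -192.77, -533.98]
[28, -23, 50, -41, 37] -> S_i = Random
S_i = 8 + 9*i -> [8, 17, 26, 35, 44]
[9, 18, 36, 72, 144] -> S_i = 9*2^i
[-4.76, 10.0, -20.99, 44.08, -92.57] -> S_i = -4.76*(-2.10)^i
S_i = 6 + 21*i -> [6, 27, 48, 69, 90]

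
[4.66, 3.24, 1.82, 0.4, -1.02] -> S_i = 4.66 + -1.42*i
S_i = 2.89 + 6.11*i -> [2.89, 9.0, 15.11, 21.22, 27.33]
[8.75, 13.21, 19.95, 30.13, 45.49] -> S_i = 8.75*1.51^i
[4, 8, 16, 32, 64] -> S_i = 4*2^i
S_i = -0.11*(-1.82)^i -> [-0.11, 0.2, -0.36, 0.66, -1.21]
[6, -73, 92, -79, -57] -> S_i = Random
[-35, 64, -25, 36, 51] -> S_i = Random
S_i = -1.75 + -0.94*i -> [-1.75, -2.69, -3.63, -4.57, -5.51]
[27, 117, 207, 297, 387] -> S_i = 27 + 90*i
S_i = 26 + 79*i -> [26, 105, 184, 263, 342]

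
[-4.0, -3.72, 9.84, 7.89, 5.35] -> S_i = Random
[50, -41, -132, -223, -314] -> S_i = 50 + -91*i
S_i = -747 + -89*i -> [-747, -836, -925, -1014, -1103]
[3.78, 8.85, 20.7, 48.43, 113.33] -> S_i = 3.78*2.34^i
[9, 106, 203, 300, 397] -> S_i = 9 + 97*i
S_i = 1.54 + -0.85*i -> [1.54, 0.69, -0.16, -1.01, -1.86]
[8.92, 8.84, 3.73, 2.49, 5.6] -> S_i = Random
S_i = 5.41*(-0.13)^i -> [5.41, -0.7, 0.09, -0.01, 0.0]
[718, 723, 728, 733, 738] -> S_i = 718 + 5*i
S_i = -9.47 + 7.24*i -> [-9.47, -2.23, 5.01, 12.25, 19.49]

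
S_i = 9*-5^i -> [9, -45, 225, -1125, 5625]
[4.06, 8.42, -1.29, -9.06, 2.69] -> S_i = Random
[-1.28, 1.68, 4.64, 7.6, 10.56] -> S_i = -1.28 + 2.96*i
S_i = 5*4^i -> [5, 20, 80, 320, 1280]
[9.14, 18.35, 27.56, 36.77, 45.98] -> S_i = 9.14 + 9.21*i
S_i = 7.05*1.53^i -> [7.05, 10.79, 16.5, 25.25, 38.63]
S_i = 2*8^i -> [2, 16, 128, 1024, 8192]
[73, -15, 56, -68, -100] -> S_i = Random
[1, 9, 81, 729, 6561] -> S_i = 1*9^i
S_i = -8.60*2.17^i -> [-8.6, -18.66, -40.5, -87.88, -190.69]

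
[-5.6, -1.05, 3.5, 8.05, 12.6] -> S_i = -5.60 + 4.55*i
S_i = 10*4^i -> [10, 40, 160, 640, 2560]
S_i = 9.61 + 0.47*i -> [9.61, 10.08, 10.55, 11.02, 11.49]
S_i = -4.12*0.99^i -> [-4.12, -4.08, -4.04, -4.0, -3.96]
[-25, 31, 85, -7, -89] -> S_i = Random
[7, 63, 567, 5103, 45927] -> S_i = 7*9^i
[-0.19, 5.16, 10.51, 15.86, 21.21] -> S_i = -0.19 + 5.35*i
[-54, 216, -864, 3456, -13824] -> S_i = -54*-4^i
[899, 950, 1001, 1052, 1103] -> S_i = 899 + 51*i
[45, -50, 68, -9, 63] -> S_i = Random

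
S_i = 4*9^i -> [4, 36, 324, 2916, 26244]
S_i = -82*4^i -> [-82, -328, -1312, -5248, -20992]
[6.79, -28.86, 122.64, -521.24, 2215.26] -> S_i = 6.79*(-4.25)^i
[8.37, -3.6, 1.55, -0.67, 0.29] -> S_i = 8.37*(-0.43)^i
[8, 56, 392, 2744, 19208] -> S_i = 8*7^i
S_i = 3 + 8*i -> [3, 11, 19, 27, 35]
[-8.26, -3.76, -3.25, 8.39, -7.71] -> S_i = Random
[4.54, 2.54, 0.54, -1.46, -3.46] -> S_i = 4.54 + -2.00*i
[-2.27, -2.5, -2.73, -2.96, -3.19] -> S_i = -2.27 + -0.23*i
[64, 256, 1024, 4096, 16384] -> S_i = 64*4^i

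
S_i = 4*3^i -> [4, 12, 36, 108, 324]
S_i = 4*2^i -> [4, 8, 16, 32, 64]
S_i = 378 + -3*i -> [378, 375, 372, 369, 366]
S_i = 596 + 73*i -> [596, 669, 742, 815, 888]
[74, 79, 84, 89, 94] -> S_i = 74 + 5*i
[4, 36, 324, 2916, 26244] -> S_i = 4*9^i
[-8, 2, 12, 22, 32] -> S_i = -8 + 10*i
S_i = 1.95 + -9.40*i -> [1.95, -7.45, -16.85, -26.25, -35.65]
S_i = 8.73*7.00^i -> [8.73, 61.11, 427.77, 2994.39, 20960.73]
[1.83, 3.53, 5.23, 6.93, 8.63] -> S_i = 1.83 + 1.70*i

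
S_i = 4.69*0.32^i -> [4.69, 1.5, 0.48, 0.15, 0.05]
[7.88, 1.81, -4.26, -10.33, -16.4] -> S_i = 7.88 + -6.07*i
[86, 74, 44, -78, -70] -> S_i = Random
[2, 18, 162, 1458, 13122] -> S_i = 2*9^i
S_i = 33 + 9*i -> [33, 42, 51, 60, 69]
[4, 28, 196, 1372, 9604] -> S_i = 4*7^i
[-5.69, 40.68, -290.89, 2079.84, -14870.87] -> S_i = -5.69*(-7.15)^i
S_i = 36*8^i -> [36, 288, 2304, 18432, 147456]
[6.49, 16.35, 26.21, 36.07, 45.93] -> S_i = 6.49 + 9.86*i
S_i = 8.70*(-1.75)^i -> [8.7, -15.22, 26.64, -46.63, 81.6]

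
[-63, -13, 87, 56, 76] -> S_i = Random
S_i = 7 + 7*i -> [7, 14, 21, 28, 35]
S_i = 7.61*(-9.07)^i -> [7.61, -69.02, 626.04, -5678.15, 51500.78]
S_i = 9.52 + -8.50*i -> [9.52, 1.02, -7.48, -15.98, -24.48]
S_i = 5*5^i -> [5, 25, 125, 625, 3125]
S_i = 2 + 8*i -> [2, 10, 18, 26, 34]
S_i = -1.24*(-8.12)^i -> [-1.24, 10.07, -81.76, 663.88, -5390.71]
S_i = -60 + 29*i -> [-60, -31, -2, 27, 56]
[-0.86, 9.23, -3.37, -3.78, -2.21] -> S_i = Random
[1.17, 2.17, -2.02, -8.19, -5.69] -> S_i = Random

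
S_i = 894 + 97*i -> [894, 991, 1088, 1185, 1282]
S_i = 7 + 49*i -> [7, 56, 105, 154, 203]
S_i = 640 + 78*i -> [640, 718, 796, 874, 952]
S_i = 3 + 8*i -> [3, 11, 19, 27, 35]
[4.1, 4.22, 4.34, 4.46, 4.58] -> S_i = 4.10 + 0.12*i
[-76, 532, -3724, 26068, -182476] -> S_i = -76*-7^i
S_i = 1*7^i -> [1, 7, 49, 343, 2401]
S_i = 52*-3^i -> [52, -156, 468, -1404, 4212]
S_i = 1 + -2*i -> [1, -1, -3, -5, -7]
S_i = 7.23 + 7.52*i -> [7.23, 14.75, 22.27, 29.79, 37.31]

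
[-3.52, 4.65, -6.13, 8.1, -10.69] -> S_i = -3.52*(-1.32)^i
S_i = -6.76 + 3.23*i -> [-6.76, -3.53, -0.3, 2.93, 6.16]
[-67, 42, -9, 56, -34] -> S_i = Random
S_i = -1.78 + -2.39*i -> [-1.78, -4.17, -6.56, -8.95, -11.34]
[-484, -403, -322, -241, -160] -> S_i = -484 + 81*i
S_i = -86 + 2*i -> [-86, -84, -82, -80, -78]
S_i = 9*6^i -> [9, 54, 324, 1944, 11664]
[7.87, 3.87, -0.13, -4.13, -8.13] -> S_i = 7.87 + -4.00*i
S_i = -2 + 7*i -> [-2, 5, 12, 19, 26]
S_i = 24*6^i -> [24, 144, 864, 5184, 31104]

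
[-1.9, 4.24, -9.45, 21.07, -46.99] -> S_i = -1.90*(-2.23)^i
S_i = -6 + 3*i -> [-6, -3, 0, 3, 6]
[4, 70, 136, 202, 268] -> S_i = 4 + 66*i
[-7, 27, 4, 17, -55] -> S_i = Random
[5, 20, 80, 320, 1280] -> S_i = 5*4^i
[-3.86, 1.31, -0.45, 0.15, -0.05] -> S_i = -3.86*(-0.34)^i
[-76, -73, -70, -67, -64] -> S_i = -76 + 3*i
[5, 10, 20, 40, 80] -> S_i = 5*2^i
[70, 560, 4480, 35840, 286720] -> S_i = 70*8^i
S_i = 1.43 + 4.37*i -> [1.43, 5.8, 10.17, 14.54, 18.91]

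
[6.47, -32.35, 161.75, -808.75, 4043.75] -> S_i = 6.47*(-5.00)^i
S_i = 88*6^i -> [88, 528, 3168, 19008, 114048]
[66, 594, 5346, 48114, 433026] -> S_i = 66*9^i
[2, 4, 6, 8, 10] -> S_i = 2 + 2*i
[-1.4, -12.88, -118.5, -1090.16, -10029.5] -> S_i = -1.40*9.20^i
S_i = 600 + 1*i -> [600, 601, 602, 603, 604]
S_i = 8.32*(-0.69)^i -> [8.32, -5.74, 3.96, -2.73, 1.89]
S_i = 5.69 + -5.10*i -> [5.69, 0.59, -4.51, -9.61, -14.71]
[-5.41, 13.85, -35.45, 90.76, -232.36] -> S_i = -5.41*(-2.56)^i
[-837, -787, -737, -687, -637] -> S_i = -837 + 50*i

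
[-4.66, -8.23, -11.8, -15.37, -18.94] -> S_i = -4.66 + -3.57*i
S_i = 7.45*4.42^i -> [7.45, 32.93, 145.55, 643.31, 2843.45]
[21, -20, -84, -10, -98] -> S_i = Random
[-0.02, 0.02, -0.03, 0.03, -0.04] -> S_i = -0.02*(-1.16)^i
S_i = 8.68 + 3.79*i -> [8.68, 12.47, 16.26, 20.05, 23.84]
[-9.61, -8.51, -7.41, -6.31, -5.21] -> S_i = -9.61 + 1.10*i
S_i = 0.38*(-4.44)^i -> [0.38, -1.69, 7.49, -33.26, 147.68]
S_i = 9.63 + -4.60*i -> [9.63, 5.03, 0.43, -4.17, -8.77]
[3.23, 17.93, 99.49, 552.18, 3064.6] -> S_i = 3.23*5.55^i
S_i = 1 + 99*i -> [1, 100, 199, 298, 397]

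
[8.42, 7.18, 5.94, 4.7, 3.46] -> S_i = 8.42 + -1.24*i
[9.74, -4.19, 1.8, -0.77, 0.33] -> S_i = 9.74*(-0.43)^i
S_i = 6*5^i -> [6, 30, 150, 750, 3750]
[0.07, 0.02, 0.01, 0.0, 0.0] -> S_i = 0.07*0.34^i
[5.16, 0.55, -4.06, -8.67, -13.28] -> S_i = 5.16 + -4.61*i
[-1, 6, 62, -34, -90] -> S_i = Random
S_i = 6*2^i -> [6, 12, 24, 48, 96]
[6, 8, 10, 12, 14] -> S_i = 6 + 2*i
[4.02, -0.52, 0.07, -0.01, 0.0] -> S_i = 4.02*(-0.13)^i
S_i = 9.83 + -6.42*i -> [9.83, 3.41, -3.01, -9.43, -15.85]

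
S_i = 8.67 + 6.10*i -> [8.67, 14.77, 20.87, 26.97, 33.07]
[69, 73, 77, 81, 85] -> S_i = 69 + 4*i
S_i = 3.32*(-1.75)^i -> [3.32, -5.81, 10.17, -17.79, 31.14]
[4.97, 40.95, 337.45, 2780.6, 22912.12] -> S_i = 4.97*8.24^i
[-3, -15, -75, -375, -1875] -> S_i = -3*5^i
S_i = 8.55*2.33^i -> [8.55, 19.92, 46.42, 108.15, 251.99]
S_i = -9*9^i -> [-9, -81, -729, -6561, -59049]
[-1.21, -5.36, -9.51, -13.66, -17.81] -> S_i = -1.21 + -4.15*i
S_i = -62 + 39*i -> [-62, -23, 16, 55, 94]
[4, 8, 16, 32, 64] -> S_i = 4*2^i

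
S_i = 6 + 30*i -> [6, 36, 66, 96, 126]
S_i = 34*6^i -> [34, 204, 1224, 7344, 44064]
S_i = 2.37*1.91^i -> [2.37, 4.53, 8.65, 16.51, 31.54]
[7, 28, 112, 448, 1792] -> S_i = 7*4^i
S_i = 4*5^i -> [4, 20, 100, 500, 2500]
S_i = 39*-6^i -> [39, -234, 1404, -8424, 50544]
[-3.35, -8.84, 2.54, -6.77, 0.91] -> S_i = Random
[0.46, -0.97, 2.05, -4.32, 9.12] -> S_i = 0.46*(-2.11)^i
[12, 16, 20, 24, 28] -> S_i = 12 + 4*i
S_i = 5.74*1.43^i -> [5.74, 8.21, 11.74, 16.78, 24.0]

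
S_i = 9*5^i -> [9, 45, 225, 1125, 5625]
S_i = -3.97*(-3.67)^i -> [-3.97, 14.57, -53.47, 196.24, -720.2]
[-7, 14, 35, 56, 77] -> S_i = -7 + 21*i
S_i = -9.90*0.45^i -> [-9.9, -4.46, -2.0, -0.9, -0.41]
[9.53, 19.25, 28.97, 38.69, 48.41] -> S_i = 9.53 + 9.72*i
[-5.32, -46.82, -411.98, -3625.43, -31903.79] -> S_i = -5.32*8.80^i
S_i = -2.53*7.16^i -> [-2.53, -18.11, -129.7, -928.67, -6649.25]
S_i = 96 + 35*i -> [96, 131, 166, 201, 236]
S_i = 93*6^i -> [93, 558, 3348, 20088, 120528]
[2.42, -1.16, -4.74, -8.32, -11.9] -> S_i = 2.42 + -3.58*i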